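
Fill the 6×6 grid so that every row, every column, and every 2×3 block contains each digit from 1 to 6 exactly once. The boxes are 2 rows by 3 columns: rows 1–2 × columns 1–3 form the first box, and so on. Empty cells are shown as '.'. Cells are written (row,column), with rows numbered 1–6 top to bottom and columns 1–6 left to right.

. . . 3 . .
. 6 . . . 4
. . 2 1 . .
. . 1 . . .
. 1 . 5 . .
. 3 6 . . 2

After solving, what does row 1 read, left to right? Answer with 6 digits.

425361

(2,4) = 2: row 2 has {4,6}; col 4 has {1,3,5}; box has {3,4} → only 2 remains.
(5,3) = 4: row 5 has {1,5}; col 3 has {1,2,6}; box has {1,3,6} → only 4 remains.
(6,1) = 5: row 6 has {2,3,6}; col 1 has {}; box has {1,3,4,6} → only 5 remains.
(6,4) = 4: row 6 has {2,3,5,6}; col 4 has {1,2,3,5}; box has {2,5} → only 4 remains.
(6,5) = 1: row 6 has {2,3,4,5,6}; col 5 has {}; box has {2,4,5} → only 1 remains.
(1,3) = 5: row 1 has {3}; col 3 has {1,2,4,6}; box has {6} → only 5 remains.
(1,5) = 6: row 1 has {3,5}; col 5 has {1}; box has {2,3,4} → only 6 remains.
(1,6) = 1: row 1 has {3,5,6}; col 6 has {2,4}; box has {2,3,4,6} → only 1 remains.
(2,3) = 3: row 2 has {2,4,6}; col 3 has {1,2,4,5,6}; box has {5,6} → only 3 remains.
(2,5) = 5: row 2 has {2,3,4,6}; col 5 has {1,6}; box has {1,2,3,4,6} → only 5 remains.
(4,4) = 6: row 4 has {1}; col 4 has {1,2,3,4,5}; box has {1} → only 6 remains.
(5,1) = 2: row 5 has {1,4,5}; col 1 has {5}; box has {1,3,4,5,6} → only 2 remains.
(5,5) = 3: row 5 has {1,2,4,5}; col 5 has {1,5,6}; box has {1,2,4,5} → only 3 remains.
(5,6) = 6: row 5 has {1,2,3,4,5}; col 6 has {1,2,4}; box has {1,2,3,4,5} → only 6 remains.
(1,1) = 4: row 1 has {1,3,5,6}; col 1 has {2,5}; box has {3,5,6} → only 4 remains.
(1,2) = 2: row 1 has {1,3,4,5,6}; col 2 has {1,3,6}; box has {3,4,5,6} → only 2 remains.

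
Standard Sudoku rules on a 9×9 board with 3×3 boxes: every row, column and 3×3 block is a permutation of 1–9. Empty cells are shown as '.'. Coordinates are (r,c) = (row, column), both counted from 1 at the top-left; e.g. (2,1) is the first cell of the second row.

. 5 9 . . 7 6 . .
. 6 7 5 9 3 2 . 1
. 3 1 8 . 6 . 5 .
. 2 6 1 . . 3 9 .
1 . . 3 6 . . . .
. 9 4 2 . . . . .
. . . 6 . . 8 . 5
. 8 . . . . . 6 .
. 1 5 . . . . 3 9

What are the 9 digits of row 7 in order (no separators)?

(1,4) = 4: row 1 has {5,6,7,9}; col 4 has {1,2,3,5,6,8}; box has {3,5,6,7,8,9} → only 4 remains.
(1,8) = 8: row 1 has {4,5,6,7,9}; col 8 has {3,5,6,9}; box has {1,2,5,6} → only 8 remains.
(1,9) = 3: row 1 has {4,5,6,7,8,9}; col 9 has {1,5,9}; box has {1,2,5,6,8} → only 3 remains.
(2,8) = 4: row 2 has {1,2,3,5,6,7,9}; col 8 has {3,5,6,8,9}; box has {1,2,3,5,6,8} → only 4 remains.
(3,5) = 2: row 3 has {1,3,5,6,8}; col 5 has {6,9}; box has {3,4,5,6,7,8,9} → only 2 remains.
(3,9) = 7: row 3 has {1,2,3,5,6,8}; col 9 has {1,3,5,9}; box has {1,2,3,4,5,6,8} → only 7 remains.
(5,2) = 7: row 5 has {1,3,6}; col 2 has {1,2,3,5,6,8,9}; box has {1,2,4,6,9} → only 7 remains.
(5,3) = 8: row 5 has {1,3,6,7}; col 3 has {1,4,5,6,7,9}; box has {1,2,4,6,7,9} → only 8 remains.
(5,8) = 2: row 5 has {1,3,6,7,8}; col 8 has {3,4,5,6,8,9}; box has {3,9} → only 2 remains.
(5,9) = 4: row 5 has {1,2,3,6,7,8}; col 9 has {1,3,5,7,9}; box has {2,3,9} → only 4 remains.
(7,2) = 4: row 7 has {5,6,8}; col 2 has {1,2,3,5,6,7,8,9}; box has {1,5,8} → only 4 remains.
(8,9) = 2: row 8 has {6,8}; col 9 has {1,3,4,5,7,9}; box has {3,5,6,8,9} → only 2 remains.
(9,4) = 7: row 9 has {1,3,5,9}; col 4 has {1,2,3,4,5,6,8}; box has {6} → only 7 remains.
(9,7) = 4: row 9 has {1,3,5,7,9}; col 7 has {2,3,6,8}; box has {2,3,5,6,8,9} → only 4 remains.
(1,1) = 2: row 1 has {3,4,5,6,7,8,9}; col 1 has {1}; box has {1,3,5,6,7,9} → only 2 remains.
(1,5) = 1: row 1 has {2,3,4,5,6,7,8,9}; col 5 has {2,6,9}; box has {2,3,4,5,6,7,8,9} → only 1 remains.
(2,1) = 8: row 2 has {1,2,3,4,5,6,7,9}; col 1 has {1,2}; box has {1,2,3,5,6,7,9} → only 8 remains.
(3,1) = 4: row 3 has {1,2,3,5,6,7,8}; col 1 has {1,2,8}; box has {1,2,3,5,6,7,8,9} → only 4 remains.
(3,7) = 9: row 3 has {1,2,3,4,5,6,7,8}; col 7 has {2,3,4,6,8}; box has {1,2,3,4,5,6,7,8} → only 9 remains.
(4,1) = 5: row 4 has {1,2,3,6,9}; col 1 has {1,2,4,8}; box has {1,2,4,6,7,8,9} → only 5 remains.
(4,9) = 8: row 4 has {1,2,3,5,6,9}; col 9 has {1,2,3,4,5,7,9}; box has {2,3,4,9} → only 8 remains.
(5,7) = 5: row 5 has {1,2,3,4,6,7,8}; col 7 has {2,3,4,6,8,9}; box has {2,3,4,8,9} → only 5 remains.
(6,1) = 3: row 6 has {2,4,9}; col 1 has {1,2,4,5,8}; box has {1,2,4,5,6,7,8,9} → only 3 remains.
(6,9) = 6: row 6 has {2,3,4,9}; col 9 has {1,2,3,4,5,7,8,9}; box has {2,3,4,5,8,9} → only 6 remains.
(7,5) = 3: row 7 has {4,5,6,8}; col 5 has {1,2,6,9}; box has {6,7} → only 3 remains.
(8,3) = 3: row 8 has {2,6,8}; col 3 has {1,4,5,6,7,8,9}; box has {1,4,5,8} → only 3 remains.
(8,4) = 9: row 8 has {2,3,6,8}; col 4 has {1,2,3,4,5,6,7,8}; box has {3,6,7} → only 9 remains.
(9,1) = 6: row 9 has {1,3,4,5,7,9}; col 1 has {1,2,3,4,5,8}; box has {1,3,4,5,8} → only 6 remains.
(9,5) = 8: row 9 has {1,3,4,5,6,7,9}; col 5 has {1,2,3,6,9}; box has {3,6,7,9} → only 8 remains.
(9,6) = 2: row 9 has {1,3,4,5,6,7,8,9}; col 6 has {3,6,7}; box has {3,6,7,8,9} → only 2 remains.
(4,6) = 4: row 4 has {1,2,3,5,6,8,9}; col 6 has {2,3,6,7}; box has {1,2,3,6} → only 4 remains.
(5,6) = 9: row 5 has {1,2,3,4,5,6,7,8}; col 6 has {2,3,4,6,7}; box has {1,2,3,4,6} → only 9 remains.
(7,3) = 2: row 7 has {3,4,5,6,8}; col 3 has {1,3,4,5,6,7,8,9}; box has {1,3,4,5,6,8} → only 2 remains.
(7,6) = 1: row 7 has {2,3,4,5,6,8}; col 6 has {2,3,4,6,7,9}; box has {2,3,6,7,8,9} → only 1 remains.
(7,8) = 7: row 7 has {1,2,3,4,5,6,8}; col 8 has {2,3,4,5,6,8,9}; box has {2,3,4,5,6,8,9} → only 7 remains.
(8,1) = 7: row 8 has {2,3,6,8,9}; col 1 has {1,2,3,4,5,6,8}; box has {1,2,3,4,5,6,8} → only 7 remains.
(8,6) = 5: row 8 has {2,3,6,7,8,9}; col 6 has {1,2,3,4,6,7,9}; box has {1,2,3,6,7,8,9} → only 5 remains.
(8,7) = 1: row 8 has {2,3,5,6,7,8,9}; col 7 has {2,3,4,5,6,8,9}; box has {2,3,4,5,6,7,8,9} → only 1 remains.
(4,5) = 7: row 4 has {1,2,3,4,5,6,8,9}; col 5 has {1,2,3,6,8,9}; box has {1,2,3,4,6,9} → only 7 remains.
(6,5) = 5: row 6 has {2,3,4,6,9}; col 5 has {1,2,3,6,7,8,9}; box has {1,2,3,4,6,7,9} → only 5 remains.
(6,6) = 8: row 6 has {2,3,4,5,6,9}; col 6 has {1,2,3,4,5,6,7,9}; box has {1,2,3,4,5,6,7,9} → only 8 remains.
(6,7) = 7: row 6 has {2,3,4,5,6,8,9}; col 7 has {1,2,3,4,5,6,8,9}; box has {2,3,4,5,6,8,9} → only 7 remains.
(6,8) = 1: row 6 has {2,3,4,5,6,7,8,9}; col 8 has {2,3,4,5,6,7,8,9}; box has {2,3,4,5,6,7,8,9} → only 1 remains.
(7,1) = 9: row 7 has {1,2,3,4,5,6,7,8}; col 1 has {1,2,3,4,5,6,7,8}; box has {1,2,3,4,5,6,7,8} → only 9 remains.

942631875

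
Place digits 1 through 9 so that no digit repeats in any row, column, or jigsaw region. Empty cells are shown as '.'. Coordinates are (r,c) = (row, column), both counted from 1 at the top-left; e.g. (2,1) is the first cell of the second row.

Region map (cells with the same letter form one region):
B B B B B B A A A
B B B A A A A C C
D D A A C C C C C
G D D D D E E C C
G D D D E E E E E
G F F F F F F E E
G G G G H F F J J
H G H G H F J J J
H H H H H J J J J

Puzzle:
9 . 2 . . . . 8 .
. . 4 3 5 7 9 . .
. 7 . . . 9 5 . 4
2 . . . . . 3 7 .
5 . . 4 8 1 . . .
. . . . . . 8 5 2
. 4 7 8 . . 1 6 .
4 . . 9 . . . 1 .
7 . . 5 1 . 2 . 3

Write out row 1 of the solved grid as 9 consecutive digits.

952173486

(2,8) = 2: row 2 has {3,4,5,7,9}; col 8 has {1,5,6,7,8}; region has {4,5,7,9} → only 2 remains.
(3,8) = 3: row 3 has {4,5,7,9}; col 8 has {1,2,5,6,7,8}; region has {2,4,5,7,9} → only 3 remains.
(5,8) = 9: row 5 has {1,4,5,8}; col 8 has {1,2,3,5,6,7,8}; region has {1,2,3,5,8} → only 9 remains.
(7,1) = 3: row 7 has {1,4,6,7,8}; col 1 has {2,4,5,7,9}; region has {2,4,5,7,8,9} → only 3 remains.
(8,2) = 6: row 8 has {1,4,9}; col 2 has {4,7}; region has {2,3,4,5,7,8,9} → only 6 remains.
(8,7) = 7: row 8 has {1,4,6,9}; col 7 has {1,2,3,5,8,9}; region has {1,2,3,6} → only 7 remains.
(9,8) = 4: row 9 has {1,2,3,5,7}; col 8 has {1,2,3,5,6,7,8,9}; region has {1,2,3,6,7} → only 4 remains.
(3,5) = 6: row 3 has {3,4,5,7,9}; col 5 has {1,5,8}; region has {2,3,4,5,7,9} → only 6 remains.
(4,5) = 9: row 4 has {2,3,7}; col 5 has {1,5,6,8}; region has {4,7} → only 9 remains.
(5,7) = 6: row 5 has {1,4,5,8,9}; col 7 has {1,2,3,5,7,8,9}; region has {1,2,3,5,8,9} → only 6 remains.
(5,9) = 7: row 5 has {1,4,5,6,8,9}; col 9 has {2,3,4}; region has {1,2,3,5,6,8,9} → only 7 remains.
(6,1) = 1: row 6 has {2,5,8}; col 1 has {2,3,4,5,7,9}; region has {2,3,4,5,6,7,8,9} → only 1 remains.
(7,5) = 2: row 7 has {1,3,4,6,7,8}; col 5 has {1,5,6,8,9}; region has {1,4,5,7} → only 2 remains.
(7,6) = 5: row 7 has {1,2,3,4,6,7,8}; col 6 has {1,7,9}; region has {1,8} → only 5 remains.
(7,9) = 9: row 7 has {1,2,3,4,5,6,7,8}; col 9 has {2,3,4,7}; region has {1,2,3,4,6,7} → only 9 remains.
(8,5) = 3: row 8 has {1,4,6,7,9}; col 5 has {1,2,5,6,8,9}; region has {1,2,4,5,7} → only 3 remains.
(8,6) = 2: row 8 has {1,3,4,6,7,9}; col 6 has {1,5,7,9}; region has {1,5,8} → only 2 remains.
(9,6) = 8: row 9 has {1,2,3,4,5,7}; col 6 has {1,2,5,7,9}; region has {1,2,3,4,6,7,9} → only 8 remains.
(1,5) = 7: row 1 has {2,8,9}; col 5 has {1,2,3,5,6,8,9}; region has {2,4,9} → only 7 remains.
(1,7) = 4: row 1 has {2,7,8,9}; col 7 has {1,2,3,5,6,7,8,9}; region has {3,5,7,8,9} → only 4 remains.
(3,1) = 8: row 3 has {3,4,5,6,7,9}; col 1 has {1,2,3,4,5,7,9}; region has {4,7,9} → only 8 remains.
(3,3) = 1: row 3 has {3,4,5,6,7,8,9}; col 3 has {2,4,7}; region has {3,4,5,7,8,9} → only 1 remains.
(3,4) = 2: row 3 has {1,3,4,5,6,7,8,9}; col 4 has {3,4,5,8,9}; region has {1,3,4,5,7,8,9} → only 2 remains.
(4,6) = 4: row 4 has {2,3,7,9}; col 6 has {1,2,5,7,8,9}; region has {1,2,3,5,6,7,8,9} → only 4 remains.
(5,3) = 3: row 5 has {1,4,5,6,7,8,9}; col 3 has {1,2,4,7}; region has {4,7,8,9} → only 3 remains.
(6,5) = 4: row 6 has {1,2,5,8}; col 5 has {1,2,3,5,6,7,8,9}; region has {1,2,5,8} → only 4 remains.
(8,3) = 8: row 8 has {1,2,3,4,6,7,9}; col 3 has {1,2,3,4,7}; region has {1,2,3,4,5,7} → only 8 remains.
(8,9) = 5: row 8 has {1,2,3,4,6,7,8,9}; col 9 has {2,3,4,7,9}; region has {1,2,3,4,6,7,8,9} → only 5 remains.
(9,2) = 9: row 9 has {1,2,3,4,5,7,8}; col 2 has {4,6,7}; region has {1,2,3,4,5,7,8} → only 9 remains.
(9,3) = 6: row 9 has {1,2,3,4,5,7,8,9}; col 3 has {1,2,3,4,7,8}; region has {1,2,3,4,5,7,8,9} → only 6 remains.
(1,9) = 6: row 1 has {2,4,7,8,9}; col 9 has {2,3,4,5,7,9}; region has {1,2,3,4,5,7,8,9} → only 6 remains.
(2,1) = 6: row 2 has {2,3,4,5,7,9}; col 1 has {1,2,3,4,5,7,8,9}; region has {2,4,7,9} → only 6 remains.
(4,3) = 5: row 4 has {2,3,4,7,9}; col 3 has {1,2,3,4,6,7,8}; region has {3,4,7,8,9} → only 5 remains.
(5,2) = 2: row 5 has {1,3,4,5,6,7,8,9}; col 2 has {4,6,7,9}; region has {3,4,5,7,8,9} → only 2 remains.
(6,2) = 3: row 6 has {1,2,4,5,8}; col 2 has {2,4,6,7,9}; region has {1,2,4,5,8} → only 3 remains.
(6,3) = 9: row 6 has {1,2,3,4,5,8}; col 3 has {1,2,3,4,5,6,7,8}; region has {1,2,3,4,5,8} → only 9 remains.
(6,6) = 6: row 6 has {1,2,3,4,5,8,9}; col 6 has {1,2,4,5,7,8,9}; region has {1,2,3,4,5,8,9} → only 6 remains.
(1,4) = 1: row 1 has {2,4,6,7,8,9}; col 4 has {2,3,4,5,8,9}; region has {2,4,6,7,9} → only 1 remains.
(1,6) = 3: row 1 has {1,2,4,6,7,8,9}; col 6 has {1,2,4,5,6,7,8,9}; region has {1,2,4,6,7,9} → only 3 remains.
(2,2) = 8: row 2 has {2,3,4,5,6,7,9}; col 2 has {2,3,4,6,7,9}; region has {1,2,3,4,6,7,9} → only 8 remains.
(2,9) = 1: row 2 has {2,3,4,5,6,7,8,9}; col 9 has {2,3,4,5,6,7,9}; region has {2,3,4,5,6,7,9} → only 1 remains.
(4,2) = 1: row 4 has {2,3,4,5,7,9}; col 2 has {2,3,4,6,7,8,9}; region has {2,3,4,5,7,8,9} → only 1 remains.
(4,4) = 6: row 4 has {1,2,3,4,5,7,9}; col 4 has {1,2,3,4,5,8,9}; region has {1,2,3,4,5,7,8,9} → only 6 remains.
(4,9) = 8: row 4 has {1,2,3,4,5,6,7,9}; col 9 has {1,2,3,4,5,6,7,9}; region has {1,2,3,4,5,6,7,9} → only 8 remains.
(6,4) = 7: row 6 has {1,2,3,4,5,6,8,9}; col 4 has {1,2,3,4,5,6,8,9}; region has {1,2,3,4,5,6,8,9} → only 7 remains.
(1,2) = 5: row 1 has {1,2,3,4,6,7,8,9}; col 2 has {1,2,3,4,6,7,8,9}; region has {1,2,3,4,6,7,8,9} → only 5 remains.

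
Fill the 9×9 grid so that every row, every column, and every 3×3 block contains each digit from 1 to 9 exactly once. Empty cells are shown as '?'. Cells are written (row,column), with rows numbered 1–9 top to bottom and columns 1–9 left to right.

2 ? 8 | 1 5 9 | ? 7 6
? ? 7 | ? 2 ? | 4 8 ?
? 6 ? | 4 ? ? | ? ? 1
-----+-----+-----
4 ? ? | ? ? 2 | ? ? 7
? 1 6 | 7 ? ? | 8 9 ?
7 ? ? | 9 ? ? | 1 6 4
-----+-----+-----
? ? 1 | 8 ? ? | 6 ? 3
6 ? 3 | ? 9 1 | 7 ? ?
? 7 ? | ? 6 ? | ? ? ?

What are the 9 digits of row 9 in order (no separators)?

874563219

(1,7) = 3: row 1 has {1,2,5,6,7,8,9}; col 7 has {1,4,6,7,8}; box has {1,4,6,7,8} → only 3 remains.
(4,7) = 5: row 4 has {2,4,7}; col 7 has {1,3,4,6,7,8}; box has {1,4,6,7,8,9} → only 5 remains.
(4,8) = 3: row 4 has {2,4,5,7}; col 8 has {6,7,8,9}; box has {1,4,5,6,7,8,9} → only 3 remains.
(5,9) = 2: row 5 has {1,6,7,8,9}; col 9 has {1,3,4,6,7}; box has {1,3,4,5,6,7,8,9} → only 2 remains.
(1,2) = 4: row 1 has {1,2,3,5,6,7,8,9}; col 2 has {1,6,7}; box has {2,6,7,8} → only 4 remains.
(4,3) = 9: row 4 has {2,3,4,5,7}; col 3 has {1,3,6,7,8}; box has {1,4,6,7} → only 9 remains.
(4,4) = 6: row 4 has {2,3,4,5,7,9}; col 4 has {1,4,7,8,9}; box has {2,7,9} → only 6 remains.
(2,4) = 3: row 2 has {2,4,7,8}; col 4 has {1,4,6,7,8,9}; box has {1,2,4,5,9} → only 3 remains.
(2,6) = 6: row 2 has {2,3,4,7,8}; col 6 has {1,2,9}; box has {1,2,3,4,5,9} → only 6 remains.
(3,3) = 5: row 3 has {1,4,6}; col 3 has {1,3,6,7,8,9}; box has {2,4,6,7,8} → only 5 remains.
(3,8) = 2: row 3 has {1,4,5,6}; col 8 has {3,6,7,8,9}; box has {1,3,4,6,7,8} → only 2 remains.
(4,2) = 8: row 4 has {2,3,4,5,6,7,9}; col 2 has {1,4,6,7}; box has {1,4,6,7,9} → only 8 remains.
(4,5) = 1: row 4 has {2,3,4,5,6,7,8,9}; col 5 has {2,5,6,9}; box has {2,6,7,9} → only 1 remains.
(6,3) = 2: row 6 has {1,4,6,7,9}; col 3 has {1,3,5,6,7,8,9}; box has {1,4,6,7,8,9} → only 2 remains.
(9,3) = 4: row 9 has {6,7}; col 3 has {1,2,3,5,6,7,8,9}; box has {1,3,6,7} → only 4 remains.
(2,2) = 9: row 2 has {2,3,4,6,7,8}; col 2 has {1,4,6,7,8}; box has {2,4,5,6,7,8} → only 9 remains.
(2,9) = 5: row 2 has {2,3,4,6,7,8,9}; col 9 has {1,2,3,4,6,7}; box has {1,2,3,4,6,7,8} → only 5 remains.
(3,1) = 3: row 3 has {1,2,4,5,6}; col 1 has {2,4,6,7}; box has {2,4,5,6,7,8,9} → only 3 remains.
(3,7) = 9: row 3 has {1,2,3,4,5,6}; col 7 has {1,3,4,5,6,7,8}; box has {1,2,3,4,5,6,7,8} → only 9 remains.
(5,1) = 5: row 5 has {1,2,6,7,8,9}; col 1 has {2,3,4,6,7}; box has {1,2,4,6,7,8,9} → only 5 remains.
(6,2) = 3: row 6 has {1,2,4,6,7,9}; col 2 has {1,4,6,7,8,9}; box has {1,2,4,5,6,7,8,9} → only 3 remains.
(6,5) = 8: row 6 has {1,2,3,4,6,7,9}; col 5 has {1,2,5,6,9}; box has {1,2,6,7,9} → only 8 remains.
(6,6) = 5: row 6 has {1,2,3,4,6,7,8,9}; col 6 has {1,2,6,9}; box has {1,2,6,7,8,9} → only 5 remains.
(7,1) = 9: row 7 has {1,3,6,8}; col 1 has {2,3,4,5,6,7}; box has {1,3,4,6,7} → only 9 remains.
(8,9) = 8: row 8 has {1,3,6,7,9}; col 9 has {1,2,3,4,5,6,7}; box has {3,6,7} → only 8 remains.
(9,1) = 8: row 9 has {4,6,7}; col 1 has {2,3,4,5,6,7,9}; box has {1,3,4,6,7,9} → only 8 remains.
(9,6) = 3: row 9 has {4,6,7,8}; col 6 has {1,2,5,6,9}; box has {1,6,8,9} → only 3 remains.
(9,7) = 2: row 9 has {3,4,6,7,8}; col 7 has {1,3,4,5,6,7,8,9}; box has {3,6,7,8} → only 2 remains.
(9,9) = 9: row 9 has {2,3,4,6,7,8}; col 9 has {1,2,3,4,5,6,7,8}; box has {2,3,6,7,8} → only 9 remains.
(2,1) = 1: row 2 has {2,3,4,5,6,7,8,9}; col 1 has {2,3,4,5,6,7,8,9}; box has {2,3,4,5,6,7,8,9} → only 1 remains.
(3,5) = 7: row 3 has {1,2,3,4,5,6,9}; col 5 has {1,2,5,6,8,9}; box has {1,2,3,4,5,6,9} → only 7 remains.
(3,6) = 8: row 3 has {1,2,3,4,5,6,7,9}; col 6 has {1,2,3,5,6,9}; box has {1,2,3,4,5,6,7,9} → only 8 remains.
(5,6) = 4: row 5 has {1,2,5,6,7,8,9}; col 6 has {1,2,3,5,6,8,9}; box has {1,2,5,6,7,8,9} → only 4 remains.
(7,5) = 4: row 7 has {1,3,6,8,9}; col 5 has {1,2,5,6,7,8,9}; box has {1,3,6,8,9} → only 4 remains.
(7,6) = 7: row 7 has {1,3,4,6,8,9}; col 6 has {1,2,3,4,5,6,8,9}; box has {1,3,4,6,8,9} → only 7 remains.
(7,8) = 5: row 7 has {1,3,4,6,7,8,9}; col 8 has {2,3,6,7,8,9}; box has {2,3,6,7,8,9} → only 5 remains.
(8,8) = 4: row 8 has {1,3,6,7,8,9}; col 8 has {2,3,5,6,7,8,9}; box has {2,3,5,6,7,8,9} → only 4 remains.
(9,4) = 5: row 9 has {2,3,4,6,7,8,9}; col 4 has {1,3,4,6,7,8,9}; box has {1,3,4,6,7,8,9} → only 5 remains.
(9,8) = 1: row 9 has {2,3,4,5,6,7,8,9}; col 8 has {2,3,4,5,6,7,8,9}; box has {2,3,4,5,6,7,8,9} → only 1 remains.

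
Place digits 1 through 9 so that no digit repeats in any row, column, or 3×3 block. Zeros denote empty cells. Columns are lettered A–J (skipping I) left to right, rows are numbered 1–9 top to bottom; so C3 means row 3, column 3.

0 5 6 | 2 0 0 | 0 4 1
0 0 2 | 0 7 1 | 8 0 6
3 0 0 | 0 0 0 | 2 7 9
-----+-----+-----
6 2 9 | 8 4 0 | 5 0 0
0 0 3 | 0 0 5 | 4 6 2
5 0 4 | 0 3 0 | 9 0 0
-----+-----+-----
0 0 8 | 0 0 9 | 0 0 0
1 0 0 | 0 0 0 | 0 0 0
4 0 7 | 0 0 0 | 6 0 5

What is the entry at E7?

5

G1 = 3 (sole candidate).
A2 = 9 (sole candidate).
B2 = 4 (sole candidate).
H2 = 5 (sole candidate).
C3 = 1 (sole candidate).
F4 = 7 (sole candidate).
J4 = 3 (sole candidate).
A7 = 2 (sole candidate).
C8 = 5 (sole candidate).
G8 = 7 (sole candidate).
F1 = 8 (sole candidate).
D2 = 3 (sole candidate).
B3 = 8 (sole candidate).
H4 = 1 (sole candidate).
H6 = 8 (sole candidate).
J6 = 7 (sole candidate).
G7 = 1 (sole candidate).
H7 = 3 (sole candidate).
J7 = 4 (sole candidate).
J8 = 8 (sole candidate).
D9 = 1 (sole candidate).
A1 = 7 (sole candidate).
E1 = 9 (sole candidate).
A5 = 8 (sole candidate).
D5 = 9 (sole candidate).
E5 = 1 (sole candidate).
B6 = 1 (sole candidate).
D6 = 6 (sole candidate).
F6 = 2 (sole candidate).
B7 = 6 (sole candidate).
E7 = 5: row 7 has {1,2,3,4,6,8,9}; col 5 has {1,3,4,7,9}; box has {1,9} → only 5 remains.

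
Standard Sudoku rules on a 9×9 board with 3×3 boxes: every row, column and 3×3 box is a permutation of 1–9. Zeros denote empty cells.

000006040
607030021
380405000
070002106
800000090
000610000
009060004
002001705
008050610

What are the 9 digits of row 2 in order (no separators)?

647938521

r3c3 = 1: row 3 has {3,4,5,8}; col 3 has {2,7,8,9}; box has {3,6,7,8} → only 1 remains.
r3c7 = 9: row 3 has {1,3,4,5,8}; col 7 has {1,6,7}; box has {1,2,4} → only 9 remains.
r3c9 = 7: row 3 has {1,3,4,5,8,9}; col 9 has {1,4,5,6}; box has {1,2,4,9} → only 7 remains.
r8c1 = 4: row 8 has {1,2,5,7}; col 1 has {3,6,8}; box has {2,8,9} → only 4 remains.
r9c1 = 7: row 9 has {1,5,6,8}; col 1 has {3,4,6,8}; box has {2,4,8,9} → only 7 remains.
r9c2 = 3: row 9 has {1,5,6,7,8}; col 2 has {7,8}; box has {2,4,7,8,9} → only 3 remains.
r1c3 = 5: row 1 has {4,6}; col 3 has {1,2,7,8,9}; box has {1,3,6,7,8} → only 5 remains.
r3c5 = 2: row 3 has {1,3,4,5,7,8,9}; col 5 has {1,3,5,6}; box has {3,4,5,6} → only 2 remains.
r3c8 = 6: row 3 has {1,2,3,4,5,7,8,9}; col 8 has {1,2,4,9}; box has {1,2,4,7,9} → only 6 remains.
r8c2 = 6: row 8 has {1,2,4,5,7}; col 2 has {3,7,8}; box has {2,3,4,7,8,9} → only 6 remains.
r1c4 = 1: in row 1, 1 can only go here (every other open cell in that row sees a 1).
r1c5 = 7: in row 1, 7 can only go here (every other open cell in that row sees a 7).
r5c5 = 4: row 5 has {8,9}; col 5 has {1,2,3,5,6,7}; box has {1,2,6} → only 4 remains.
r2c2 = 4: in row 2, 4 can only go here (every other open cell in that row sees a 4).
r2c7 = 5: in row 2, 5 can only go here (every other open cell in that row sees a 5).
r4c3 = 4: in row 4, 4 can only go here (every other open cell in that row sees a 4).
r6c3 = 3: row 6 has {1,6}; col 3 has {1,2,4,5,7,8,9}; box has {4,7,8} → only 3 remains.
r5c3 = 6: row 5 has {4,8,9}; col 3 has {1,2,3,4,5,7,8,9}; box has {3,4,7,8} → only 6 remains.
r5c2 = 1: in row 5, 1 can only go here (every other open cell in that row sees a 1).
r7c2 = 5: row 7 has {4,6,9}; col 2 has {1,3,4,6,7,8}; box has {2,3,4,6,7,8,9} → only 5 remains.
r7c1 = 1: row 7 has {4,5,6,9}; col 1 has {3,4,6,7,8}; box has {2,3,4,5,6,7,8,9} → only 1 remains.
r5c4 = 5: in row 5, 5 can only go here (every other open cell in that row sees a 5).
r5c6 = 7: in row 5, 7 can only go here (every other open cell in that row sees a 7).
r6c7 = 4: in row 6, 4 can only go here (every other open cell in that row sees a 4).
r6c8 = 7: in row 6, 7 can only go here (every other open cell in that row sees a 7).
r6c1 = 5: in row 6, 5 can only go here (every other open cell in that row sees a 5).
r4c1 = 9: row 4 has {1,2,4,6,7}; col 1 has {1,3,4,5,6,7,8}; box has {1,3,4,5,6,7,8} → only 9 remains.
r4c5 = 8: row 4 has {1,2,4,6,7,9}; col 5 has {1,2,3,4,5,6,7}; box has {1,2,4,5,6,7} → only 8 remains.
r6c2 = 2: row 6 has {1,3,4,5,6,7}; col 2 has {1,3,4,5,6,7,8}; box has {1,3,4,5,6,7,8,9} → only 2 remains.
r6c6 = 9: row 6 has {1,2,3,4,5,6,7}; col 6 has {1,2,5,6,7}; box has {1,2,4,5,6,7,8} → only 9 remains.
r6c9 = 8: row 6 has {1,2,3,4,5,6,7,9}; col 9 has {1,4,5,6,7}; box has {1,4,6,7,9} → only 8 remains.
r8c5 = 9: row 8 has {1,2,4,5,6,7}; col 5 has {1,2,3,4,5,6,7,8}; box has {1,5,6} → only 9 remains.
r9c4 = 2: row 9 has {1,3,5,6,7,8}; col 4 has {1,4,5,6}; box has {1,5,6,9} → only 2 remains.
r9c6 = 4: row 9 has {1,2,3,5,6,7,8}; col 6 has {1,2,5,6,7,9}; box has {1,2,5,6,9} → only 4 remains.
r9c9 = 9: row 9 has {1,2,3,4,5,6,7,8}; col 9 has {1,4,5,6,7,8}; box has {1,4,5,6,7} → only 9 remains.
r1c1 = 2: row 1 has {1,4,5,6,7}; col 1 has {1,3,4,5,6,7,8,9}; box has {1,3,4,5,6,7,8} → only 2 remains.
r1c2 = 9: row 1 has {1,2,4,5,6,7}; col 2 has {1,2,3,4,5,6,7,8}; box has {1,2,3,4,5,6,7,8} → only 9 remains.
r1c9 = 3: row 1 has {1,2,4,5,6,7,9}; col 9 has {1,4,5,6,7,8,9}; box has {1,2,4,5,6,7,9} → only 3 remains.
r2c6 = 8: row 2 has {1,2,3,4,5,6,7}; col 6 has {1,2,4,5,6,7,9}; box has {1,2,3,4,5,6,7} → only 8 remains.
r4c4 = 3: row 4 has {1,2,4,6,7,8,9}; col 4 has {1,2,4,5,6}; box has {1,2,4,5,6,7,8,9} → only 3 remains.
r4c8 = 5: row 4 has {1,2,3,4,6,7,8,9}; col 8 has {1,2,4,6,7,9}; box has {1,4,6,7,8,9} → only 5 remains.
r5c9 = 2: row 5 has {1,4,5,6,7,8,9}; col 9 has {1,3,4,5,6,7,8,9}; box has {1,4,5,6,7,8,9} → only 2 remains.
r7c6 = 3: row 7 has {1,4,5,6,9}; col 6 has {1,2,4,5,6,7,8,9}; box has {1,2,4,5,6,9} → only 3 remains.
r7c8 = 8: row 7 has {1,3,4,5,6,9}; col 8 has {1,2,4,5,6,7,9}; box has {1,4,5,6,7,9} → only 8 remains.
r8c4 = 8: row 8 has {1,2,4,5,6,7,9}; col 4 has {1,2,3,4,5,6}; box has {1,2,3,4,5,6,9} → only 8 remains.
r8c8 = 3: row 8 has {1,2,4,5,6,7,8,9}; col 8 has {1,2,4,5,6,7,8,9}; box has {1,4,5,6,7,8,9} → only 3 remains.
r1c7 = 8: row 1 has {1,2,3,4,5,6,7,9}; col 7 has {1,4,5,6,7,9}; box has {1,2,3,4,5,6,7,9} → only 8 remains.
r2c4 = 9: row 2 has {1,2,3,4,5,6,7,8}; col 4 has {1,2,3,4,5,6,8}; box has {1,2,3,4,5,6,7,8} → only 9 remains.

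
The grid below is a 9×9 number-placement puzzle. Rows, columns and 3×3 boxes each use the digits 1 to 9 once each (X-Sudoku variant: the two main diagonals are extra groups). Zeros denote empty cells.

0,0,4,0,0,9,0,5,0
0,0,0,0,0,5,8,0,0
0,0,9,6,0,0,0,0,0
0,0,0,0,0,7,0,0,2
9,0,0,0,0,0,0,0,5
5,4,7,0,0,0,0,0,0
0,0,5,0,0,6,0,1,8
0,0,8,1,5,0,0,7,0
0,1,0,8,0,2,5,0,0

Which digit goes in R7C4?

9

R3C2 = 5: in row 3, 5 can only go here (every other open cell in that row sees a 5).
R4C4 = 5: in row 4, 5 can only go here (every other open cell in that row sees a 5).
R5C7 = 7: in row 5, 7 can only go here (every other open cell in that row sees a 7).
R9C5 = 7: in row 9, 7 can only go here (every other open cell in that row sees a 7).
R9C8 = 9: in row 9, 9 can only go here (every other open cell in that row sees a 9).
R2C9 = 9: in row 2, 9 can only go here (every other open cell in that row sees a 9).
R8C2 = 9: in row 8, 9 can only go here (every other open cell in that row sees a 9).
R7C4 = 9: in column 4, 9 can only go here (every other open cell in that column sees a 9).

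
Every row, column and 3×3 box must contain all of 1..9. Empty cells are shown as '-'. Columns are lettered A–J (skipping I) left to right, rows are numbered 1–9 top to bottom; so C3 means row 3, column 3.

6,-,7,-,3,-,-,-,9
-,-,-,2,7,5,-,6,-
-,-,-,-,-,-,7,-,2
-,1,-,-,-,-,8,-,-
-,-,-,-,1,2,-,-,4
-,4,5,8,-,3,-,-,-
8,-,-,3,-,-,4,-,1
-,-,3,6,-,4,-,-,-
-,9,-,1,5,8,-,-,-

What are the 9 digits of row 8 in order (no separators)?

D1 = 4 (sole candidate).
F1 = 1 (sole candidate).
G1 = 5 (sole candidate).
H1 = 8 (sole candidate).
J2 = 3 (sole candidate).
D3 = 9 (sole candidate).
F3 = 6 (sole candidate).
B1 = 2 (sole candidate).
B2 = 8 (sole candidate).
G2 = 1 (sole candidate).
E3 = 8 (sole candidate).
H3 = 4 (sole candidate).
C3 = 1 (sole candidate).
E4 = 4 (hidden single in row 4).
C5 = 8 (hidden single in row 5).
H6 = 1 (hidden single in row 6).
A8 = 1: in row 8, 1 can only go here (every other open cell in that row sees a 1).
J8 = 8: in row 8, 8 can only go here (every other open cell in that row sees an 8).
A3 = 5 (hidden single in column 1).
B3 = 3 (sole candidate).
E6 = 6 (hidden single in column 5).
J6 = 7 (sole candidate).
J9 = 6 (sole candidate).
J4 = 5 (sole candidate).
D4 = 7 (sole candidate).
F4 = 9 (sole candidate).
D5 = 5 (sole candidate).
F7 = 7 (sole candidate).
C4 = 6 (hidden single in row 4).
B5 = 7 (sole candidate).
C7 = 2 (sole candidate).
E7 = 9 (sole candidate).
H7 = 5 (sole candidate).
B8 = 5: row 8 has {1,3,4,6,8}; col 2 has {1,2,3,4,7,8,9}; box has {1,2,3,8,9} → only 5 remains.
E8 = 2: row 8 has {1,3,4,5,6,8}; col 5 has {1,3,4,5,6,7,8,9}; box has {1,3,4,5,6,7,8,9} → only 2 remains.
G8 = 9: row 8 has {1,2,3,4,5,6,8}; col 7 has {1,4,5,7,8}; box has {1,4,5,6,8} → only 9 remains.
H8 = 7: row 8 has {1,2,3,4,5,6,8,9}; col 8 has {1,4,5,6,8}; box has {1,4,5,6,8,9} → only 7 remains.

153624978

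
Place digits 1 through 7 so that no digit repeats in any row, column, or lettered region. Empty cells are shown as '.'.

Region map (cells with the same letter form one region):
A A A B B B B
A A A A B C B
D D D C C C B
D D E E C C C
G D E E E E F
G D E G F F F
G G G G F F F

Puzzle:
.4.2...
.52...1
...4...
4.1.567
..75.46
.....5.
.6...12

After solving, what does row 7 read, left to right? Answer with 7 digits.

5647312

row 2, column 6 = 3 (sole candidate).
row 3, column 6 = 2 (sole candidate).
row 4, column 4 = 3 (sole candidate).
row 5, column 5 = 2 (sole candidate).
row 6, column 3 = 6 (sole candidate).
row 7, column 4 = 7: row 7 has {1,2,6}; col 4 has {2,3,4,5}; region has {6} → only 7 remains.
row 1, column 3 = 3 (sole candidate).
row 1, column 6 = 7 (sole candidate).
row 1, column 7 = 5 (sole candidate).
row 2, column 4 = 6 (sole candidate).
row 2, column 5 = 4 (sole candidate).
row 3, column 3 = 5 (sole candidate).
row 3, column 5 = 1 (sole candidate).
row 3, column 7 = 3 (sole candidate).
row 4, column 2 = 2 (sole candidate).
row 6, column 4 = 1 (sole candidate).
row 6, column 7 = 4 (sole candidate).
row 7, column 3 = 4: row 7 has {1,2,6,7}; col 3 has {1,2,3,5,6,7}; region has {1,6,7} → only 4 remains.
row 7, column 5 = 3: row 7 has {1,2,4,6,7}; col 5 has {1,2,4,5}; region has {1,2,4,5,6} → only 3 remains.
row 1, column 1 = 1 (sole candidate).
row 1, column 5 = 6 (sole candidate).
row 2, column 1 = 7 (sole candidate).
row 3, column 1 = 6 (sole candidate).
row 3, column 2 = 7 (sole candidate).
row 5, column 1 = 3 (sole candidate).
row 5, column 2 = 1 (sole candidate).
row 6, column 1 = 2 (sole candidate).
row 6, column 2 = 3 (sole candidate).
row 6, column 5 = 7 (sole candidate).
row 7, column 1 = 5: row 7 has {1,2,3,4,6,7}; col 1 has {1,2,3,4,6,7}; region has {1,2,3,4,6,7} → only 5 remains.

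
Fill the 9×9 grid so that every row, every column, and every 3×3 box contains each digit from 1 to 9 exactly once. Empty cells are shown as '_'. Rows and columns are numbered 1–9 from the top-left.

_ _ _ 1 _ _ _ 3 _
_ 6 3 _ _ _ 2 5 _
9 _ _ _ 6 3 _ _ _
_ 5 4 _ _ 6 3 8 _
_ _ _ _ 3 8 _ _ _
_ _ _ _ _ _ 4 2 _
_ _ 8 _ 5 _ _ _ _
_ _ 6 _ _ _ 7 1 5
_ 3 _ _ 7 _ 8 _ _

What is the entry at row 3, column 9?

row 3, column 7 = 1 (sole candidate).
row 2, column 1 = 1 (hidden single in row 2).
row 5, column 4 = 4 (hidden single in row 5).
row 5, column 7 = 5 (hidden single in row 5).
row 6, column 1 = 3 (hidden single in row 6).
row 6, column 9 = 6 (hidden single in row 6).
row 6, column 2 = 8 (hidden single in row 6).
row 1, column 7 = 6 (hidden single in row 1).
row 7, column 7 = 9 (sole candidate).
row 5, column 1 = 6 (hidden single in row 5).
row 8, column 4 = 3 (hidden single in row 8).
row 7, column 9 = 3 (hidden single in row 7).
row 8, column 5 = 8 (hidden single in row 8).
row 1, column 1 = 8 (hidden single in column 1).
row 9, column 1 = 5 (hidden single in column 1).
row 5, column 8 = 9 (hidden single in column 8).
row 8, column 2 = 9 (hidden single in column 2).
row 6, column 3 = 9 (hidden single in column 3).
row 6, column 5 = 1 (sole candidate).
row 4, column 9 = 1 (hidden single in row 4).
row 5, column 9 = 7 (sole candidate).
row 3, column 8 = 7 (hidden single in column 8).
row 1, column 3 = 7 (hidden single in column 3).
row 1, column 6 = 5 (hidden single in row 1).
row 6, column 6 = 7 (sole candidate).
row 6, column 4 = 5 (sole candidate).
row 2, column 4 = 7 (hidden single in row 2).
row 2, column 9 = 8 (hidden single in row 2).
row 3, column 9 = 4: row 3 has {1,3,6,7,9}; col 9 has {1,3,5,6,7,8}; box has {1,2,3,5,6,7,8} → only 4 remains.

4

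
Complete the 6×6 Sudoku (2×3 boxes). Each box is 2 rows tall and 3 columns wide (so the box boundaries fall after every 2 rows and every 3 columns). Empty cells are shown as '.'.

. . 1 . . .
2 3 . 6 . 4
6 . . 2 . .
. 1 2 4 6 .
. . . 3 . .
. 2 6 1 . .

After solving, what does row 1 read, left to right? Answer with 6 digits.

461532

row 1, column 4 = 5: row 1 has {1}; col 4 has {1,2,3,4,6}; box has {4,6} → only 5 remains.
row 2, column 3 = 5 (sole candidate).
row 2, column 5 = 1 (sole candidate).
row 5, column 3 = 4 (sole candidate).
row 6, column 6 = 5 (sole candidate).
row 1, column 1 = 4: row 1 has {1,5}; col 1 has {2,6}; box has {1,2,3,5} → only 4 remains.
row 1, column 2 = 6: row 1 has {1,4,5}; col 2 has {1,2,3}; box has {1,2,3,4,5} → only 6 remains.
row 3, column 3 = 3 (sole candidate).
row 3, column 5 = 5 (sole candidate).
row 3, column 6 = 1 (sole candidate).
row 4, column 1 = 5 (sole candidate).
row 4, column 6 = 3 (sole candidate).
row 5, column 1 = 1 (sole candidate).
row 5, column 2 = 5 (sole candidate).
row 5, column 5 = 2 (sole candidate).
row 5, column 6 = 6 (sole candidate).
row 6, column 1 = 3 (sole candidate).
row 6, column 5 = 4 (sole candidate).
row 1, column 5 = 3: row 1 has {1,4,5,6}; col 5 has {1,2,4,5,6}; box has {1,4,5,6} → only 3 remains.
row 1, column 6 = 2: row 1 has {1,3,4,5,6}; col 6 has {1,3,4,5,6}; box has {1,3,4,5,6} → only 2 remains.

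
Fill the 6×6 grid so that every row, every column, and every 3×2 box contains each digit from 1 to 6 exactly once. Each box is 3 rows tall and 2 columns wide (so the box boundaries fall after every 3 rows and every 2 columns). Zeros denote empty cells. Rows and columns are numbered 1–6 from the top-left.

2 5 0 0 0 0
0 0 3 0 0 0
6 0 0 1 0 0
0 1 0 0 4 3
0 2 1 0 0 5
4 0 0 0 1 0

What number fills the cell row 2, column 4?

row 2, column 1 = 1 (sole candidate).
row 2, column 2 = 4 (sole candidate).
row 3, column 2 = 3 (sole candidate).
row 4, column 1 = 5 (sole candidate).
row 5, column 1 = 3 (sole candidate).
row 5, column 5 = 6 (sole candidate).
row 6, column 2 = 6 (sole candidate).
row 6, column 6 = 2 (sole candidate).
row 1, column 5 = 3 (sole candidate).
row 2, column 6 = 6 (sole candidate).
row 3, column 6 = 4 (sole candidate).
row 5, column 4 = 4 (sole candidate).
row 6, column 3 = 5 (sole candidate).
row 6, column 4 = 3 (sole candidate).
row 1, column 4 = 6 (sole candidate).
row 1, column 6 = 1 (sole candidate).
row 3, column 3 = 2 (sole candidate).
row 3, column 5 = 5 (sole candidate).
row 4, column 3 = 6 (sole candidate).
row 4, column 4 = 2 (sole candidate).
row 1, column 3 = 4 (sole candidate).
row 2, column 4 = 5: row 2 has {1,3,4,6}; col 4 has {1,2,3,4,6}; box has {1,2,3,4,6} → only 5 remains.

5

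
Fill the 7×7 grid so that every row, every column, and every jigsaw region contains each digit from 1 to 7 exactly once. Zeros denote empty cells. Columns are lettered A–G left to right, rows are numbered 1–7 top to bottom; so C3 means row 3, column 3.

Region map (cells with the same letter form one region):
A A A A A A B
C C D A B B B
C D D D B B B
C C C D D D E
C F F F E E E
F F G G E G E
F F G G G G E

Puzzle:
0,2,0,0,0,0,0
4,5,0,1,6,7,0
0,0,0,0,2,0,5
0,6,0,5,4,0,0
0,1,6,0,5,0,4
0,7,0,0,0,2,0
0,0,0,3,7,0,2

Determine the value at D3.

6

E1 = 3 (sole candidate).
G1 = 1 (sole candidate).
G2 = 3 (sole candidate).
B3 = 3 (sole candidate).
F3 = 4 (sole candidate).
F4 = 1 (sole candidate).
G4 = 7 (sole candidate).
D5 = 2 (sole candidate).
F5 = 3 (sole candidate).
E6 = 1 (sole candidate).
G6 = 6 (sole candidate).
A7 = 5 (sole candidate).
B7 = 4 (sole candidate).
C7 = 1 (sole candidate).
F7 = 6 (sole candidate).
F1 = 5 (sole candidate).
C2 = 2 (sole candidate).
C3 = 7 (sole candidate).
D3 = 6: row 3 has {2,3,4,5,7}; col 4 has {1,2,3,5}; region has {1,2,3,4,5,7} → only 6 remains.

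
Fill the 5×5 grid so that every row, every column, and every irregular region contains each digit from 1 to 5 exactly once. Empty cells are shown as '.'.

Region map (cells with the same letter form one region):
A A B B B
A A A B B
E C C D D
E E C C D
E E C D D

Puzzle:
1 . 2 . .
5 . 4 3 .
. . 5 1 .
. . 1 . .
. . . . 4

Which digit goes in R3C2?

4

R1C2 = 3: row 1 has {1,2}; col 2 has {}; region has {1,4,5} → only 3 remains.
R1C5 = 5: row 1 has {1,2,3}; col 5 has {4}; region has {2,3} → only 5 remains.
R2C2 = 2: row 2 has {3,4,5}; col 2 has {3}; region has {1,3,4,5} → only 2 remains.
R2C5 = 1: row 2 has {2,3,4,5}; col 5 has {4,5}; region has {2,3,5} → only 1 remains.
R3C2 = 4: row 3 has {1,5}; col 2 has {2,3}; region has {1,5} → only 4 remains.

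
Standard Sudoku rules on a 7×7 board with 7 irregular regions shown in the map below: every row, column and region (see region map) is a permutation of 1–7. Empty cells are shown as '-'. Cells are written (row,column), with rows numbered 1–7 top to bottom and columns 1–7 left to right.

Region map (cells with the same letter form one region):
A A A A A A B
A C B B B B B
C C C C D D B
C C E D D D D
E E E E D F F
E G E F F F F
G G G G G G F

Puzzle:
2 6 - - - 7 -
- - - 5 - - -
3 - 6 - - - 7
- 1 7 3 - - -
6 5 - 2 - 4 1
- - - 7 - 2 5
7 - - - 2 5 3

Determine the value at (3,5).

5

(1,7) = 4: row 1 has {2,6,7}; col 7 has {1,3,5,7}; region has {5,7} → only 4 remains.
(3,4) = 4: row 3 has {3,6,7}; col 4 has {2,3,5,7}; region has {1,3,6} → only 4 remains.
(3,6) = 1: row 3 has {3,4,6,7}; col 6 has {2,4,5,7}; region has {3} → only 1 remains.
(4,1) = 5: row 4 has {1,3,7}; col 1 has {2,3,6,7}; region has {1,3,4,6} → only 5 remains.
(4,6) = 6: row 4 has {1,3,5,7}; col 6 has {1,2,4,5,7}; region has {1,3} → only 6 remains.
(4,7) = 2: row 4 has {1,3,5,6,7}; col 7 has {1,3,4,5,7}; region has {1,3,6} → only 2 remains.
(5,3) = 3: row 5 has {1,2,4,5,6}; col 3 has {6,7}; region has {2,5,6,7} → only 3 remains.
(5,5) = 7: row 5 has {1,2,3,4,5,6}; col 5 has {2}; region has {1,2,3,6} → only 7 remains.
(6,5) = 6: row 6 has {2,5,7}; col 5 has {2,7}; region has {1,2,3,4,5,7} → only 6 remains.
(7,2) = 4: row 7 has {2,3,5,7}; col 2 has {1,5,6}; region has {2,5,7} → only 4 remains.
(7,3) = 1: row 7 has {2,3,4,5,7}; col 3 has {3,6,7}; region has {2,4,5,7} → only 1 remains.
(7,4) = 6: row 7 has {1,2,3,4,5,7}; col 4 has {2,3,4,5,7}; region has {1,2,4,5,7} → only 6 remains.
(1,3) = 5: row 1 has {2,4,6,7}; col 3 has {1,3,6,7}; region has {2,6,7} → only 5 remains.
(1,4) = 1: row 1 has {2,4,5,6,7}; col 4 has {2,3,4,5,6,7}; region has {2,5,6,7} → only 1 remains.
(1,5) = 3: row 1 has {1,2,4,5,6,7}; col 5 has {2,6,7}; region has {1,2,5,6,7} → only 3 remains.
(2,1) = 4: row 2 has {5}; col 1 has {2,3,5,6,7}; region has {1,2,3,5,6,7} → only 4 remains.
(2,3) = 2: row 2 has {4,5}; col 3 has {1,3,5,6,7}; region has {4,5,7} → only 2 remains.
(2,5) = 1: row 2 has {2,4,5}; col 5 has {2,3,6,7}; region has {2,4,5,7} → only 1 remains.
(2,6) = 3: row 2 has {1,2,4,5}; col 6 has {1,2,4,5,6,7}; region has {1,2,4,5,7} → only 3 remains.
(2,7) = 6: row 2 has {1,2,3,4,5}; col 7 has {1,2,3,4,5,7}; region has {1,2,3,4,5,7} → only 6 remains.
(3,2) = 2: row 3 has {1,3,4,6,7}; col 2 has {1,4,5,6}; region has {1,3,4,5,6} → only 2 remains.
(3,5) = 5: row 3 has {1,2,3,4,6,7}; col 5 has {1,2,3,6,7}; region has {1,2,3,6,7} → only 5 remains.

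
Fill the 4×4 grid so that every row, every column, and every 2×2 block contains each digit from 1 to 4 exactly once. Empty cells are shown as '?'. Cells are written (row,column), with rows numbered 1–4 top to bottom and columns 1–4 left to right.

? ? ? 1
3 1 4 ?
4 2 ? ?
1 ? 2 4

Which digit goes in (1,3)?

(1,1) = 2: row 1 has {1}; col 1 has {1,3,4}; box has {1,3} → only 2 remains.
(1,2) = 4: row 1 has {1,2}; col 2 has {1,2}; box has {1,2,3} → only 4 remains.
(1,3) = 3: row 1 has {1,2,4}; col 3 has {2,4}; box has {1,4} → only 3 remains.

3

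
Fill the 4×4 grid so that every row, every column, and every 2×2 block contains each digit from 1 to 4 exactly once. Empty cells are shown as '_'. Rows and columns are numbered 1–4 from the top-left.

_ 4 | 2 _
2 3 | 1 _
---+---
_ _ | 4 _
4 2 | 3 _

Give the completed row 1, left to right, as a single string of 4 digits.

row 1, column 1 = 1: row 1 has {2,4}; col 1 has {2,4}; box has {2,3,4} → only 1 remains.
row 1, column 4 = 3: row 1 has {1,2,4}; col 4 has {}; box has {1,2} → only 3 remains.

1423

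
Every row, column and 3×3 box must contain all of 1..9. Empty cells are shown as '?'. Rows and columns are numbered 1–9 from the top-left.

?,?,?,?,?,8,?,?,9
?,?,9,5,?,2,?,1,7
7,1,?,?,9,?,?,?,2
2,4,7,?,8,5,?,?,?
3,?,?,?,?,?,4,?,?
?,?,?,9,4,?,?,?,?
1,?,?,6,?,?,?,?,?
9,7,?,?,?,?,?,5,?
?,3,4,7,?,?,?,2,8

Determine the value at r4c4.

3

r1c5 = 7: in row 1, 7 can only go here (every other open cell in that row sees a 7).
r1c4 = 1: in row 1, 1 can only go here (every other open cell in that row sees a 1).
r4c4 = 3: row 4 has {2,4,5,7,8}; col 4 has {1,5,6,7,9}; box has {4,5,8,9} → only 3 remains.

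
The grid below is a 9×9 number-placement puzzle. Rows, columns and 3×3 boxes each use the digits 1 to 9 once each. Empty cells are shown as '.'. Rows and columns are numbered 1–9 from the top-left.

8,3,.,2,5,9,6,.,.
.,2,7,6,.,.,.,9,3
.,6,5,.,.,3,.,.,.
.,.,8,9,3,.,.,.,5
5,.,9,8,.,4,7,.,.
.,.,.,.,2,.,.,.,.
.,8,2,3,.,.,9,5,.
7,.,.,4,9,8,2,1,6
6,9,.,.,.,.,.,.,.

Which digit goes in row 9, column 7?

row 2, column 6 = 1: row 2 has {2,3,6,7,9}; col 6 has {3,4,8,9}; box has {2,3,5,6,9} → only 1 remains.
row 3, column 4 = 7: row 3 has {3,5,6}; col 4 has {2,3,4,6,8,9}; box has {1,2,3,5,6,9} → only 7 remains.
row 5, column 2 = 1: row 5 has {4,5,7,8,9}; col 2 has {2,3,6,8,9}; box has {5,8,9} → only 1 remains.
row 5, column 5 = 6: row 5 has {1,4,5,7,8,9}; col 5 has {2,3,5,9}; box has {2,3,4,8,9} → only 6 remains.
row 5, column 9 = 2: row 5 has {1,4,5,6,7,8,9}; col 9 has {3,5,6}; box has {5,7} → only 2 remains.
row 8, column 2 = 5: row 8 has {1,2,4,6,7,8,9}; col 2 has {1,2,3,6,8,9}; box has {2,6,7,8,9} → only 5 remains.
row 8, column 3 = 3: row 8 has {1,2,4,5,6,7,8,9}; col 3 has {2,5,7,8,9}; box has {2,5,6,7,8,9} → only 3 remains.
row 2, column 1 = 4: row 2 has {1,2,3,6,7,9}; col 1 has {5,6,7,8}; box has {2,3,5,6,7,8} → only 4 remains.
row 2, column 5 = 8: row 2 has {1,2,3,4,6,7,9}; col 5 has {2,3,5,6,9}; box has {1,2,3,5,6,7,9} → only 8 remains.
row 2, column 7 = 5: row 2 has {1,2,3,4,6,7,8,9}; col 7 has {2,6,7,9}; box has {3,6,9} → only 5 remains.
row 3, column 5 = 4: row 3 has {3,5,6,7}; col 5 has {2,3,5,6,8,9}; box has {1,2,3,5,6,7,8,9} → only 4 remains.
row 4, column 1 = 2: row 4 has {3,5,8,9}; col 1 has {4,5,6,7,8}; box has {1,5,8,9} → only 2 remains.
row 4, column 6 = 7: row 4 has {2,3,5,8,9}; col 6 has {1,3,4,8,9}; box has {2,3,4,6,8,9} → only 7 remains.
row 5, column 8 = 3: row 5 has {1,2,4,5,6,7,8,9}; col 8 has {1,5,9}; box has {2,5,7} → only 3 remains.
row 6, column 1 = 3: row 6 has {2}; col 1 has {2,4,5,6,7,8}; box has {1,2,5,8,9} → only 3 remains.
row 6, column 6 = 5: row 6 has {2,3}; col 6 has {1,3,4,7,8,9}; box has {2,3,4,6,7,8,9} → only 5 remains.
row 7, column 1 = 1: row 7 has {2,3,5,8,9}; col 1 has {2,3,4,5,6,7,8}; box has {2,3,5,6,7,8,9} → only 1 remains.
row 7, column 5 = 7: row 7 has {1,2,3,5,8,9}; col 5 has {2,3,4,5,6,8,9}; box has {3,4,8,9} → only 7 remains.
row 7, column 6 = 6: row 7 has {1,2,3,5,7,8,9}; col 6 has {1,3,4,5,7,8,9}; box has {3,4,7,8,9} → only 6 remains.
row 7, column 9 = 4: row 7 has {1,2,3,5,6,7,8,9}; col 9 has {2,3,5,6}; box has {1,2,5,6,9} → only 4 remains.
row 9, column 3 = 4: row 9 has {6,9}; col 3 has {2,3,5,7,8,9}; box has {1,2,3,5,6,7,8,9} → only 4 remains.
row 9, column 5 = 1: row 9 has {4,6,9}; col 5 has {2,3,4,5,6,7,8,9}; box has {3,4,6,7,8,9} → only 1 remains.
row 9, column 6 = 2: row 9 has {1,4,6,9}; col 6 has {1,3,4,5,6,7,8,9}; box has {1,3,4,6,7,8,9} → only 2 remains.
row 1, column 3 = 1: row 1 has {2,3,5,6,8,9}; col 3 has {2,3,4,5,7,8,9}; box has {2,3,4,5,6,7,8} → only 1 remains.
row 1, column 9 = 7: row 1 has {1,2,3,5,6,8,9}; col 9 has {2,3,4,5,6}; box has {3,5,6,9} → only 7 remains.
row 3, column 1 = 9: row 3 has {3,4,5,6,7}; col 1 has {1,2,3,4,5,6,7,8}; box has {1,2,3,4,5,6,7,8} → only 9 remains.
row 4, column 2 = 4: row 4 has {2,3,5,7,8,9}; col 2 has {1,2,3,5,6,8,9}; box has {1,2,3,5,8,9} → only 4 remains.
row 4, column 7 = 1: row 4 has {2,3,4,5,7,8,9}; col 7 has {2,5,6,7,9}; box has {2,3,5,7} → only 1 remains.
row 4, column 8 = 6: row 4 has {1,2,3,4,5,7,8,9}; col 8 has {1,3,5,9}; box has {1,2,3,5,7} → only 6 remains.
row 6, column 2 = 7: row 6 has {2,3,5}; col 2 has {1,2,3,4,5,6,8,9}; box has {1,2,3,4,5,8,9} → only 7 remains.
row 6, column 3 = 6: row 6 has {2,3,5,7}; col 3 has {1,2,3,4,5,7,8,9}; box has {1,2,3,4,5,7,8,9} → only 6 remains.
row 6, column 4 = 1: row 6 has {2,3,5,6,7}; col 4 has {2,3,4,6,7,8,9}; box has {2,3,4,5,6,7,8,9} → only 1 remains.
row 9, column 4 = 5: row 9 has {1,2,4,6,9}; col 4 has {1,2,3,4,6,7,8,9}; box has {1,2,3,4,6,7,8,9} → only 5 remains.
row 9, column 9 = 8: row 9 has {1,2,4,5,6,9}; col 9 has {2,3,4,5,6,7}; box has {1,2,4,5,6,9} → only 8 remains.
row 1, column 8 = 4: row 1 has {1,2,3,5,6,7,8,9}; col 8 has {1,3,5,6,9}; box has {3,5,6,7,9} → only 4 remains.
row 3, column 7 = 8: row 3 has {3,4,5,6,7,9}; col 7 has {1,2,5,6,7,9}; box has {3,4,5,6,7,9} → only 8 remains.
row 3, column 8 = 2: row 3 has {3,4,5,6,7,8,9}; col 8 has {1,3,4,5,6,9}; box has {3,4,5,6,7,8,9} → only 2 remains.
row 3, column 9 = 1: row 3 has {2,3,4,5,6,7,8,9}; col 9 has {2,3,4,5,6,7,8}; box has {2,3,4,5,6,7,8,9} → only 1 remains.
row 6, column 7 = 4: row 6 has {1,2,3,5,6,7}; col 7 has {1,2,5,6,7,8,9}; box has {1,2,3,5,6,7} → only 4 remains.
row 6, column 8 = 8: row 6 has {1,2,3,4,5,6,7}; col 8 has {1,2,3,4,5,6,9}; box has {1,2,3,4,5,6,7} → only 8 remains.
row 6, column 9 = 9: row 6 has {1,2,3,4,5,6,7,8}; col 9 has {1,2,3,4,5,6,7,8}; box has {1,2,3,4,5,6,7,8} → only 9 remains.
row 9, column 7 = 3: row 9 has {1,2,4,5,6,8,9}; col 7 has {1,2,4,5,6,7,8,9}; box has {1,2,4,5,6,8,9} → only 3 remains.

3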